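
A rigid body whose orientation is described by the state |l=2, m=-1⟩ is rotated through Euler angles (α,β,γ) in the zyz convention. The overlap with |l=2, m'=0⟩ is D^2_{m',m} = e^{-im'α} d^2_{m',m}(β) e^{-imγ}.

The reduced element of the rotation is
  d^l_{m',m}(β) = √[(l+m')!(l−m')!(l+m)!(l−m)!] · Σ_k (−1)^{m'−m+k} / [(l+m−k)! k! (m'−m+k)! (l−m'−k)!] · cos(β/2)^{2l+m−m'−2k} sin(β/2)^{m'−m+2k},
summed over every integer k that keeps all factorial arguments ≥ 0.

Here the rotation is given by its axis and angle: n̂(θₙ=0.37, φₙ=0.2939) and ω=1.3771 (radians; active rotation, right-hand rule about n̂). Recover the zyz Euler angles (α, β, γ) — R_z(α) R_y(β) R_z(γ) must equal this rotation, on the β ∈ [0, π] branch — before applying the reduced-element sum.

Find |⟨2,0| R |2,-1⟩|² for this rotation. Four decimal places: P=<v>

P=0.2400

Axis–angle → zyz. n̂ = (sinθₙcosφₙ, sinθₙsinφₙ, cosθₙ) = (+0.346110, +0.104755, +0.932327), ω = 1.3771.
R = I cosω + sinω [n̂]ₓ + (1−cosω) n̂n̂ᵀ gives
  R = [+0.289221, -0.885614, +0.363371; +0.944170, +0.201349, -0.260771; +0.157778, +0.418504, +0.894405]
β = atan2(√(R₁₃²+R₂₃²), R₃₃) = 0.463697; α = atan2(R₂₃, R₁₃) mod 2π = 5.660716; γ = atan2(R₃₂, −R₃₁) mod 2π = 1.931323
First d^2_{0,-1}(β=0.4637), then the phase factors e^{-i(0)α} and e^{-i(-1)γ}:
With c≡cos(β/2)=0.973243 and s≡sin(β/2)=0.229777, N=[2·2·1·6]^{1/2}=4.898979
Admissible k: 0..1 (factorial args all ≥0)
  k=0: (−1)^1·4.8990/(2)·0.9732^3·0.2298^1 = -0.518856
  k=1: (−1)^2·4.8990/(2)·0.9732^1·0.2298^3 = +0.028921
d^2_{0,-1}(0.4637) = -0.518856 +0.028921 = -0.489934
|D^2_{0,-1}|² = |d^2_{0,-1}(β)|² = (-0.489934)² = 0.240036 (the z-rotation phases have unit modulus)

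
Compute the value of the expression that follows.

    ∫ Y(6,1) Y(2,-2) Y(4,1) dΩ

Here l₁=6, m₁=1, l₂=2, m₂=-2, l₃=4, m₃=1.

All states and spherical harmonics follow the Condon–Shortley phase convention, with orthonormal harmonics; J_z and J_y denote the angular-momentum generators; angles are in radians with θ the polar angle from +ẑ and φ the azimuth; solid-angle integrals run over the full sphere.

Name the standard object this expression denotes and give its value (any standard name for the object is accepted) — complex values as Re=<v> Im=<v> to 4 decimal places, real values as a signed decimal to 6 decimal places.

Gaunt coefficient, -0.094091

This is a Gaunt coefficient — the integral of a triple product of spherical harmonics over the sphere.
Checks pass: Σm=0; 12 even; l₃=4∈[4,8].
(2·6+1)(2·2+1)(2·4+1) = 585
Δ: 4! 8! 0! / 13! → 1/6435
sum: t=2:+1/2304 = 1/2304
3j²(6 2 4; 0 0 0) = Δ·Π!·Σ² = 5/143  (sign +1)
sum: t=0:+1/17280 = 1/17280
3j²(6 2 4; 1 -2 1) = Δ·Π!·Σ² = 7/1287  (sign -1)
combine: 4πI² = 585·5/143·7/1287 = 175/1573
take √, sign -1: I = -0.09409136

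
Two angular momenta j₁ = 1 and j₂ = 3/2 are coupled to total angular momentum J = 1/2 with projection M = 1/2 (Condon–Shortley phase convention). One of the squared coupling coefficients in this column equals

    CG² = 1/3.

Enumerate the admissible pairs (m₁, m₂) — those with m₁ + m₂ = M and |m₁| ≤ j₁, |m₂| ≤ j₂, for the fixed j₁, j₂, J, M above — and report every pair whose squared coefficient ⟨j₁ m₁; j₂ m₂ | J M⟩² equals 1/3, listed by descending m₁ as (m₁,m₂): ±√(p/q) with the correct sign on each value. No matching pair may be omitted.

(0,1/2): −√(1/3)

Admissible pairs with m₁+m₂ = M = 1/2: (-1,3/2), (0,1/2), (1,-1/2)
  (m₁,m₂)=(1,-1/2): CG² = 1/6, CG = +√(1/6)
  (m₁,m₂)=(0,1/2): CG² = 1/3, CG = −√(1/3)   ← matches the target
  (m₁,m₂)=(-1,3/2): CG² = 1/2, CG = +√(1/2)
Pairs with CG² = 1/3: (0,1/2): −√(1/3)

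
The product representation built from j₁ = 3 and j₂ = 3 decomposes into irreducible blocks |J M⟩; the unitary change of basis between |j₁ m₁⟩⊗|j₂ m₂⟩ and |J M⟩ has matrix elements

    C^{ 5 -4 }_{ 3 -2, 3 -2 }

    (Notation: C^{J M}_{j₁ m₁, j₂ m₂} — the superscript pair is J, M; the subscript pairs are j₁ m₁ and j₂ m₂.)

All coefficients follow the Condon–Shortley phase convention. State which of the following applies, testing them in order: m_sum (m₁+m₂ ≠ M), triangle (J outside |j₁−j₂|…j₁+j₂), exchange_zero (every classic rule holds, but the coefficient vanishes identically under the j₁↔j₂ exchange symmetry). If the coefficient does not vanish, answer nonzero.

m-sum: m₁+m₂ = -2+(-2) = -4, M = -4  ✓
triangle: |j₁−j₂| = 0 ≤ J = 5 ≤ j₁+j₂ = 6  ✓
exchange: j₁=j₂ and m₁=m₂, and (−1)^(j₁+j₂−J) = (−1)^1 = −1 forces ⟨j₁m₁;j₂m₂|JM⟩ = −⟨j₂m₂;j₁m₁|JM⟩ = −⟨j₁m₁;j₂m₂|JM⟩ ⇒ the coefficient vanishes identically
Racah sum check: Σ_k collapses to 0 ⇒ CG = 0

exchange_zero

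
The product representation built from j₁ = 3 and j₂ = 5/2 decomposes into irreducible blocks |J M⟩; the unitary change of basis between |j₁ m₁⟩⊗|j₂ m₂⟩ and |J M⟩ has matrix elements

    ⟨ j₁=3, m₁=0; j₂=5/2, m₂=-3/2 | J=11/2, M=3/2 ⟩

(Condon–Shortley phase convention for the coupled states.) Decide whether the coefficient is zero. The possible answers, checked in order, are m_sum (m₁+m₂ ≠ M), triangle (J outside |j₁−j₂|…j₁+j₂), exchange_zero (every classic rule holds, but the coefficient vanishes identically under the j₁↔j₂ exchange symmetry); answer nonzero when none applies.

m-sum: m₁+m₂ = 0+(-3/2) = -3/2, M = 3/2  ✗ ⇒ coefficient is 0

m_sum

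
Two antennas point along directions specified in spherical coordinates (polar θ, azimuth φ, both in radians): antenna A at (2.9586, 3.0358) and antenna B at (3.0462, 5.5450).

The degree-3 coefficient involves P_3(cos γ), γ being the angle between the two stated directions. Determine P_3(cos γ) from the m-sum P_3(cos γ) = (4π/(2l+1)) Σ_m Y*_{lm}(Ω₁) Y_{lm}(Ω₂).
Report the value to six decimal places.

0.798270

Term-by-term m-sum for l=3 (normalisation 4π/7 = 1.795196):
  term(m=-3) = +0.000000-0.000001i   from Y*(Ω₁)=-0.002389+0.000785i, Y(Ω₂)=-0.000216+0.000288i
  term(m=-2) = +0.000093+0.000293i   from Y*(Ω₁)=-0.032535+0.006989i, Y(Ω₂)=-0.000870-0.009188i
  term(m=-1) = -0.022143-0.016226i   from Y*(Ω₁)=-0.224242+0.023812i, Y(Ω₂)=+0.090045+0.081920i
  term(m=+0) = +0.488770+0.000000i   from Y*(Ω₁)=-0.673136-0.000000i, Y(Ω₂)=-0.726109+0.000000i
  term(m=+1) = -0.022143+0.016226i   from Y*(Ω₁)=+0.224242+0.023812i, Y(Ω₂)=-0.090045+0.081920i
  term(m=+2) = +0.000093-0.000293i   from Y*(Ω₁)=-0.032535-0.006989i, Y(Ω₂)=-0.000870+0.009188i
  term(m=+3) = +0.000000+0.000001i   from Y*(Ω₁)=+0.002389+0.000785i, Y(Ω₂)=+0.000216+0.000288i
Total Σ_m = +0.444670+0.000000i. Multiply by 1.795196: +0.798270+0.000000i. P_3(cos γ) = 0.798270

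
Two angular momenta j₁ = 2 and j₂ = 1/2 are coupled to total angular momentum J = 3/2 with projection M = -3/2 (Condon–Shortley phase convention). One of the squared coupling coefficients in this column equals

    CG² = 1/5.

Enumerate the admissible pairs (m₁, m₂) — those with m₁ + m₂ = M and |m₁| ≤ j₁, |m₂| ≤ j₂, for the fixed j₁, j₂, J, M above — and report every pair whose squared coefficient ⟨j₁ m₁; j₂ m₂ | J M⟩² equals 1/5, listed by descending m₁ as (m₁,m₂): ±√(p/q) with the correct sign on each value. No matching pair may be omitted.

(-1,-1/2): +√(1/5)

Admissible pairs with m₁+m₂ = M = -3/2: (-2,1/2), (-1,-1/2)
  (m₁,m₂)=(-1,-1/2): CG² = 1/5, CG = +√(1/5)   ← matches the target
  (m₁,m₂)=(-2,1/2): CG² = 4/5, CG = −√(4/5)
Pairs with CG² = 1/5: (-1,-1/2): +√(1/5)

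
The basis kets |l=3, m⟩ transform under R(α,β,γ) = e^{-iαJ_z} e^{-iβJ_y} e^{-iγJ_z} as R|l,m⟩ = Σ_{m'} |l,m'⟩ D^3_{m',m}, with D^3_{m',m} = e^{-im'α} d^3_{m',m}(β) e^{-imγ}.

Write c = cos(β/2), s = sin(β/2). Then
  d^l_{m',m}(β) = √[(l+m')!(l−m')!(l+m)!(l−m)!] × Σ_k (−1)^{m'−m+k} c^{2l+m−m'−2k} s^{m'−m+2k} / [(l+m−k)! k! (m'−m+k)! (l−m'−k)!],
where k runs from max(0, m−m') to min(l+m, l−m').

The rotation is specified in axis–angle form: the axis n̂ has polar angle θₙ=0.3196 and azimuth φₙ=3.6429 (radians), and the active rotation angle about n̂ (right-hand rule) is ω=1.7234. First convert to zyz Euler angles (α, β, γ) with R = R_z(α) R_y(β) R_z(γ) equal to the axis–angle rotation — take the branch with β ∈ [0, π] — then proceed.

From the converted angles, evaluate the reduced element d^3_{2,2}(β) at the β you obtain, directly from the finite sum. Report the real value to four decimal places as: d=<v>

Axis–angle → zyz. n̂ = (sinθₙcosφₙ, sinθₙsinφₙ, cosθₙ) = (-0.275528, -0.150990, +0.949361), ω = 1.7234.
R = I cosω + sinω [n̂]ₓ + (1−cosω) n̂n̂ᵀ gives
  R = [-0.064556, -0.890403, -0.450573; +0.986254, -0.125749, +0.107192; -0.152103, -0.437459, +0.886281]
β = atan2(√(R₁₃²+R₂₃²), R₃₃) = 0.481544; α = atan2(R₂₃, R₁₃) mod 2π = 2.908032; γ = atan2(R₃₂, −R₃₁) mod 2π = 5.047010
d^3_{2,2}(β=0.4815) via the finite sum:
c=cos(0.481544/2)=0.971154, s=sin(0.481544/2)=0.238452; N=√[120·1·120·1]=120.000000
k∈{0,1} keeps every argument non-negative
  k=0: (−1)^0·120.0000/(120)·0.9712^6·0.2385^0 = +0.838937
  k=1: (−1)^1·120.0000/(24)·0.9712^4·0.2385^2 = -0.252887
d^3_{2,2}(0.4815) = +0.838937 -0.252887 = +0.586050

d=0.5861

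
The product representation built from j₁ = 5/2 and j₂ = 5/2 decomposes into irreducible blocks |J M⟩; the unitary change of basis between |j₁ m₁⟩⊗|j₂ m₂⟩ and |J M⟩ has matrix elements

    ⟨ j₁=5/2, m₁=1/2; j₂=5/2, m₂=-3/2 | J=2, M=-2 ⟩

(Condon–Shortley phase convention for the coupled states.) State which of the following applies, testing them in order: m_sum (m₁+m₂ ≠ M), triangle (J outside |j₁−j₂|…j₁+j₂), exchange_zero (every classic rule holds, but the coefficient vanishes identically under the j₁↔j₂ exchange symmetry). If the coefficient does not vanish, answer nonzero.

m_sum

m-sum: m₁+m₂ = 1/2+(-3/2) = -1, M = -2  ✗ ⇒ coefficient is 0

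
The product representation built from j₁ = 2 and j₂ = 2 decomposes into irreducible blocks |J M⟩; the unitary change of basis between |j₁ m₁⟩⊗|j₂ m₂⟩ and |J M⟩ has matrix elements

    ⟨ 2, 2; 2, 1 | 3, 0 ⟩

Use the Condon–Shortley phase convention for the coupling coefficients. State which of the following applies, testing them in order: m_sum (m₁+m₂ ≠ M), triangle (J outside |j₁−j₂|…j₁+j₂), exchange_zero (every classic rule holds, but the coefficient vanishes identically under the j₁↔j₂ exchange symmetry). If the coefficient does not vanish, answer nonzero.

m-sum: m₁+m₂ = 2+1 = 3, M = 0  ✗ ⇒ coefficient is 0

m_sum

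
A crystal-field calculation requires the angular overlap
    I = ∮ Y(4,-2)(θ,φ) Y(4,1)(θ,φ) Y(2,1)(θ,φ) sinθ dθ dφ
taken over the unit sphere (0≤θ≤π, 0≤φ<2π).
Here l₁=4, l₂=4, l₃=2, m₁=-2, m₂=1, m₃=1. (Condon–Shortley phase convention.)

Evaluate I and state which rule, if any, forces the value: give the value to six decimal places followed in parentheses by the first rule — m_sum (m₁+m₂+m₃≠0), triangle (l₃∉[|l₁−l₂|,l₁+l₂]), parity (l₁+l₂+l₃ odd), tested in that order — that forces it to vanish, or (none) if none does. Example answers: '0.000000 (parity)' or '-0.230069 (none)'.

0.127700 (none)

Rules hold: Σm=0, L=10 even, 0≤2≤8.
N = 9·9·5 = 405
Δ = 6!·2!·2!/11! = 1/13860
Racah Σ t=2..4: t=2:+1/192 t=3:−1/36 t=4:+1/192 = -5/288
⇒ 3j(4 4 2; 0 0 0)² = 20/693, sgn -1
Racah Σ t=4..5: t=4:+1/96 t=5:−1/240 = 1/160
⇒ 3j(4 4 2; -2 1 1)² = 27/1540, sgn -1
4πI² = N·(3j₀)²·(3jₘ)² = 1215/5929
I = +1·√(0.204925/4π) = 0.12770047
No selection rule forces the value: the integral is nonzero (none).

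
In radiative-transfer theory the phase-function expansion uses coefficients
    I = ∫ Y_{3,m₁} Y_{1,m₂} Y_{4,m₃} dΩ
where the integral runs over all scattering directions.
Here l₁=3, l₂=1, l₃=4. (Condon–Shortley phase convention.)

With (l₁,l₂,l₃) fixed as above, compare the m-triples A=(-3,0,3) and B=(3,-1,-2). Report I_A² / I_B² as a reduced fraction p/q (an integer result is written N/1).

7/1

Shared (l₁,l₂,l₃)=(3,1,4): N and (l;000)² cancel in I_A²/I_B².
A: Δ = 0!·6!·2!/9! = 1/252; Racah Σ t=0..0: t=0:+1/720 = 1/720; ⇒ 3j(3 1 4; -3 0 3)² = 1/36, sgn -1
B: Δ = 0!·6!·2!/9! = 1/252; Racah Σ t=0..0: t=0:+1/1440 = 1/1440; ⇒ 3j(3 1 4; 3 -1 -2)² = 1/252, sgn +1
I_A²/I_B² = (1/36)/(1/252) = 7/1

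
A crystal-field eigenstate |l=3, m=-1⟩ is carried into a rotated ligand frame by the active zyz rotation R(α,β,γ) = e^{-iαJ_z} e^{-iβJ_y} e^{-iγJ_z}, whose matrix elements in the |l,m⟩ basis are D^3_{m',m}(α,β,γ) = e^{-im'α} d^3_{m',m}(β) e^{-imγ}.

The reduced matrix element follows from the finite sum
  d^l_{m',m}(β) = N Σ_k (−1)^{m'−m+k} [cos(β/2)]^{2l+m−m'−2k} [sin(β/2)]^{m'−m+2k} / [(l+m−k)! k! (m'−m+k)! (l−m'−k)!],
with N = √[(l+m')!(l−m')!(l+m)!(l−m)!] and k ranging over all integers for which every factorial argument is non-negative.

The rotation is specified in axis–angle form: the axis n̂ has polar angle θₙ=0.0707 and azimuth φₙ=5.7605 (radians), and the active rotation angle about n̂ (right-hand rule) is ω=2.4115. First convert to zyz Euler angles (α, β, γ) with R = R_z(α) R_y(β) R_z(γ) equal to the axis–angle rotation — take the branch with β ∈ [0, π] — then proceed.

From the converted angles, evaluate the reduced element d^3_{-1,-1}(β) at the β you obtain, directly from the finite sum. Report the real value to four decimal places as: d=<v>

Axis–angle → zyz. n̂ = (sinθₙcosφₙ, sinθₙsinφₙ, cosθₙ) = (+0.061209, -0.035265, +0.997502), ω = 2.4115.
R = I cosω + sinω [n̂]ₓ + (1−cosω) n̂n̂ᵀ gives
  R = [-0.738574, -0.669039, +0.083031; +0.661506, -0.742942, -0.102210; +0.130070, -0.020564, +0.991292]
β = atan2(√(R₁₃²+R₂₃²), R₃₃) = 0.132069; α = atan2(R₂₃, R₁₃) mod 2π = 5.394619; γ = atan2(R₃₂, −R₃₁) mod 2π = 3.298397
d^3_{-1,-1}(β=0.1321) via the finite sum:
With c≡cos(β/2)=0.997821 and s≡sin(β/2)=0.065986, N=[2·24·2·24]^{1/2}=48.000000
k∈{0,1,2} keeps every argument non-negative
  k=0: (−1)^0·48.0000/(48)·0.9978^6·0.0660^0 = +0.986994
  k=1: (−1)^1·48.0000/(6)·0.9978^4·0.0660^2 = -0.034531
  k=2: (−1)^2·48.0000/(8)·0.9978^2·0.0660^4 = +0.000113
d^3_{-1,-1}(0.1321) = +0.986994 -0.034531 +0.000113 = +0.952577

d=0.9526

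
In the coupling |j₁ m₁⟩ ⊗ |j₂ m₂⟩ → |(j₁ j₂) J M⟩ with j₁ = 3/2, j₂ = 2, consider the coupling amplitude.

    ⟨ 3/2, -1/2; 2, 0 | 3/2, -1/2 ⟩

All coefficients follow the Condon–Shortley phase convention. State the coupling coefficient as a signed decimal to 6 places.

-0.447214  (= −√(1/5))

j₁+j₂−J=2  J+j₁−j₂=1  J−j₁+j₂=2  j₁+j₂+J+1=6
(j₁±m₁, j₂±m₂, J±M) = (1,2,2,2,1,2)
P² = 16/45
sum k=1..2:
  [1] −1/1 = -1
  [2] +1/4 = 1/4
S = -3/4
C² = P²·S² = 1/5 ; C = -0.447214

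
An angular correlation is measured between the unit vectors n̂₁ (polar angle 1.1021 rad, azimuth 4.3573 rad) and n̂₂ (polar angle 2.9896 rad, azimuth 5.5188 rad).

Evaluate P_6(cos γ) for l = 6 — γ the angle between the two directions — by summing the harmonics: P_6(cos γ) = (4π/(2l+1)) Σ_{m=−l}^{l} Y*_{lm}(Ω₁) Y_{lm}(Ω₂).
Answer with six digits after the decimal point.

Term-by-term m-sum for l=6 (normalisation 4π/13 = 0.966644):
  m=-6: (0.129342, 0.206423) × (-0.000001, -0.000006) = (0.000001, -0.000001)  (running Σ = (0.000001, -0.000001))
  m=-5: (-0.418347, 0.086830) × (0.000102, 0.000083) = (-0.000050, -0.000026)  (running Σ = (-0.000049, -0.000027))
  m=-4: (0.042162, -0.278141) × (-0.001821, 0.000153) = (-0.000034, 0.000513)  (running Σ = (-0.000083, 0.000486))
  m=-3: (-0.138098, -0.076438) × (0.011448, -0.012991) = (-0.002574, 0.000919)  (running Σ = (-0.002657, 0.001405))
  m=-2: (0.255321, -0.219535) × (0.004679, 0.111277) = (0.025624, 0.027384)  (running Σ = (0.022967, 0.028789))
  m=-1: (-0.014571, -0.039297) × (-0.320081, -0.306904) = (-0.007396, 0.017050)  (running Σ = (0.015571, 0.045840))
  m=0: (0.335160, -0.000000) × (0.784734, 0.000000) = (0.263011, 0.000000)  (running Σ = (0.278582, 0.045840))
  m=1: (0.014571, -0.039297) × (0.320081, -0.306904) = (-0.007396, -0.017050)  (running Σ = (0.271186, 0.028789))
  m=2: (0.255321, 0.219535) × (0.004679, -0.111277) = (0.025624, -0.027384)  (running Σ = (0.296810, 0.001405))
  m=3: (0.138098, -0.076438) × (-0.011448, -0.012991) = (-0.002574, -0.000919)  (running Σ = (0.294236, 0.000486))
  m=4: (0.042162, 0.278141) × (-0.001821, -0.000153) = (-0.000034, -0.000513)  (running Σ = (0.294202, -0.000027))
  m=5: (0.418347, 0.086830) × (-0.000102, 0.000083) = (-0.000050, 0.000026)  (running Σ = (0.294152, -0.000001))
  m=6: (0.129342, -0.206423) × (-0.000001, 0.000006) = (0.000001, 0.000001)  (running Σ = (0.294153, -0.000000))
Total Σ_m = (0.294153, -0.000000). Multiply by 0.966644: (0.284341, -0.000000). P_6(cos γ) = 0.284341

0.284341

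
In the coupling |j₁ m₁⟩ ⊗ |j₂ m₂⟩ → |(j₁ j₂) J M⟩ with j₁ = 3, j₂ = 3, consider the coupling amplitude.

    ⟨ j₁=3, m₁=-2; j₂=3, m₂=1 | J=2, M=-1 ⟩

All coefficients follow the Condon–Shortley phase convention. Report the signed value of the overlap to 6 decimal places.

triangle: 4!*2!*2!/9! = 96/362880
(j±m)!: 1!*5!*4!*2!*1!*3! = 34560
prefactor² = (2J+1)*Δ*N² = 320/7
  k=3: −1/(3!*1!*2!*1!*0!*1!) = -1/12
  k=4: +1/(4!*0!*1!*0!*1!*2!) = 1/48
Σ = -1/16  ⇒  CG² = 320/7*(-1/16)² = 5/28
CG = −√(5/28) = -0.422577

-0.422577  (= −√(5/28))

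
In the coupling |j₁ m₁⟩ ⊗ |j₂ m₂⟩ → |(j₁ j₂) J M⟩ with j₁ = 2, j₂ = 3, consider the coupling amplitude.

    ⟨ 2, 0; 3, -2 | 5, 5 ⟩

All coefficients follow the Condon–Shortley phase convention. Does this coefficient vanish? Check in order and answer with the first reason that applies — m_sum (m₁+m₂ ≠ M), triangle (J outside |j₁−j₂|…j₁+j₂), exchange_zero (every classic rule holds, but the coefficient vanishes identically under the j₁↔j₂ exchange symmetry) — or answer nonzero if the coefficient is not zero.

m-sum: m₁+m₂ = 0+(-2) = -2, M = 5  ✗ ⇒ coefficient is 0

m_sum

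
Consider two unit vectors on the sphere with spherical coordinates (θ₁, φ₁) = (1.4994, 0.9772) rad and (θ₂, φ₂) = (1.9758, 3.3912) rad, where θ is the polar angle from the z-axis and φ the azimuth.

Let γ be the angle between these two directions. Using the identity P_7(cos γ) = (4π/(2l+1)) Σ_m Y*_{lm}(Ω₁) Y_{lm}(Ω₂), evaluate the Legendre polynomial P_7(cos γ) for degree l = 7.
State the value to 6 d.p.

-0.107956

Summing Y*_{l m}(θ₁,φ₁)·Y_{l m}(θ₂,φ₂) over m ∈ [−7, 7]; prefactor 4π/(2·7+1) = 0.837758:
  m=-7: (0.41689 + 0.25975j) × (0.04863 + 0.27274j) = -0.05057 + 0.12633j  (running Σ = -0.05057 + 0.12633j)
  m=-6: (0.12002 - 0.05359j) × (-0.03248 + 0.44321j) = 0.01986 + 0.05493j  (running Σ = -0.03072 + 0.18127j)
  m=-5: (-0.05844 + 0.33323j) × (-0.07773 + 0.23241j) = -0.07290 - 0.03948j  (running Σ = -0.10362 + 0.14178j)
  m=-4: (0.10944 + 0.10553j) × (0.10971 - 0.17028j) = 0.02998 - 0.00706j  (running Σ = -0.07364 + 0.13473j)
  m=-3: (-0.28647 + 0.06106j) × (0.23908 - 0.22220j) = -0.05492 + 0.07825j  (running Σ = -0.12856 + 0.21298j)
  m=-2: (-0.06003 + 0.14873j) × (-0.06259 + 0.03413j) = -0.00132 - 0.01136j  (running Σ = -0.12988 + 0.20162j)
  m=-1: (-0.15416 - 0.22846j) × (-0.32046 + 0.08169j) = 0.06806 + 0.06062j  (running Σ = -0.06182 + 0.26224j)
  m=0: (-0.16277 + 0.00000j) × (0.03211 + 0.00000j) = -0.00523 + 0.00000j  (running Σ = -0.06704 + 0.26224j)
  m=1: (0.15416 - 0.22846j) × (0.32046 + 0.08169j) = 0.06806 - 0.06062j  (running Σ = 0.00102 + 0.20162j)
  m=2: (-0.06003 - 0.14873j) × (-0.06259 - 0.03413j) = -0.00132 + 0.01136j  (running Σ = -0.00030 + 0.21298j)
  m=3: (0.28647 + 0.06106j) × (-0.23908 - 0.22220j) = -0.05492 - 0.07825j  (running Σ = -0.05522 + 0.13473j)
  m=4: (0.10944 - 0.10553j) × (0.10971 + 0.17028j) = 0.02998 + 0.00706j  (running Σ = -0.02525 + 0.14178j)
  m=5: (0.05844 + 0.33323j) × (0.07773 + 0.23241j) = -0.07290 + 0.03948j  (running Σ = -0.09815 + 0.18127j)
  m=6: (0.12002 + 0.05359j) × (-0.03248 - 0.44321j) = 0.01986 - 0.05493j  (running Σ = -0.07829 + 0.12633j)
  m=7: (-0.41689 + 0.25975j) × (-0.04863 + 0.27274j) = -0.05057 - 0.12633j  (running Σ = -0.12886 - 0.00000j)
Total Σ_m = -0.12886 - 0.00000j. Multiply by 0.837758: -0.10796 - 0.00000j. P_7(cos γ) = -0.107956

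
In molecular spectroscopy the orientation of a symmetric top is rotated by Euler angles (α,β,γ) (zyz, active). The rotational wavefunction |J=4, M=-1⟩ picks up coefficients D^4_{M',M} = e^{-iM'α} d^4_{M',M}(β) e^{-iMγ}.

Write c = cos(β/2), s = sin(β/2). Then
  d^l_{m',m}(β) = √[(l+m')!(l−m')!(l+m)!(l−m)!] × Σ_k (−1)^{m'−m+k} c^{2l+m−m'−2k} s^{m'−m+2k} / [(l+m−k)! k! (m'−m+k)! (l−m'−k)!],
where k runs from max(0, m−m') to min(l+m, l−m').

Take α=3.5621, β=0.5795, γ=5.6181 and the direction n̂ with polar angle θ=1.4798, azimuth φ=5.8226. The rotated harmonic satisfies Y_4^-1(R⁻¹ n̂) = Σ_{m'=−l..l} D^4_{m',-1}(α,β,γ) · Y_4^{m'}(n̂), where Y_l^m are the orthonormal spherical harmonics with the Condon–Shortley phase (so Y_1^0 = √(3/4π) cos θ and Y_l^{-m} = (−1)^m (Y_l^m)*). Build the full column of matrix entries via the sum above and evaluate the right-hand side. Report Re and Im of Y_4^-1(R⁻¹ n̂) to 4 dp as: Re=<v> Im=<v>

Need the full column D^4_{m',-1} for m'=−4..4 at α=3.5621, β=0.5795, γ=5.6181.
cos(β/2)=0.958315, sin(β/2)=0.285713
d^4_{-4,-1}: single k=3 term ⇒ +0.141067;  D = +0.074197+0.119978i
d^4_{-3,-1}: k∈[2..3] ⇒ +0.501857 -0.074348 = +0.427509;  D = -0.353696-0.240131i
d^4_{-2,-1}: k∈[1..3] ⇒ +0.899756 -0.399887 +0.023697 = +0.523566;  D = +0.515485+0.091636i
d^4_{-1,-1}: k∈[0..3] ⇒ +0.711324 -0.948420 +0.168606 -0.004996 = -0.073486;  D = +0.071299-0.017794i
d^4_{0,-1}: k∈[0..3] ⇒ -0.948426 +0.505821 -0.044961 +0.000666 = -0.486900;  D = -0.383124+0.300479i
d^4_{1,-1}: k∈[0..3] ⇒ +0.632280 -0.168606 +0.007494 -0.000044 = +0.471123;  D = -0.219727+0.416746i
d^4_{2,-1}: k∈[0..2] ⇒ -0.266591 +0.035545 -0.000632 = -0.231678;  D = -0.014978+0.231193i
d^4_{3,-1}: k∈[0..1] ⇒ +0.074348 -0.003965 = +0.070383;  D = +0.024518+0.065975i
d^4_{4,-1}: single k=0 term ⇒ -0.012539;  D = +0.008786+0.008947i
Y_4^{m'}(θ=1.4798,φ=5.8226) and Σ D·Y over m':
  (+0.0742+0.1200i)·(-0.1167+0.4193i)  (-0.3537-0.2401i)·(+0.0211+0.1103i)  (+0.5155+0.0916i)·(-0.1891-0.2489i)  (+0.0713-0.0178i)·(-0.1128-0.0560i)  (-0.3831+0.3005i)·(+0.2914+0.0000i)  (-0.2197+0.4167i)·(+0.1128-0.0560i)  (-0.0150+0.2312i)·(-0.1891+0.2489i)  (+0.0245+0.0660i)·(-0.0211+0.1103i)  (+0.0088+0.0089i)·(-0.1167-0.4193i)
Y_4^-1(R⁻¹ n̂) = -0.296531-0.078583i

Re=-0.2965 Im=-0.0786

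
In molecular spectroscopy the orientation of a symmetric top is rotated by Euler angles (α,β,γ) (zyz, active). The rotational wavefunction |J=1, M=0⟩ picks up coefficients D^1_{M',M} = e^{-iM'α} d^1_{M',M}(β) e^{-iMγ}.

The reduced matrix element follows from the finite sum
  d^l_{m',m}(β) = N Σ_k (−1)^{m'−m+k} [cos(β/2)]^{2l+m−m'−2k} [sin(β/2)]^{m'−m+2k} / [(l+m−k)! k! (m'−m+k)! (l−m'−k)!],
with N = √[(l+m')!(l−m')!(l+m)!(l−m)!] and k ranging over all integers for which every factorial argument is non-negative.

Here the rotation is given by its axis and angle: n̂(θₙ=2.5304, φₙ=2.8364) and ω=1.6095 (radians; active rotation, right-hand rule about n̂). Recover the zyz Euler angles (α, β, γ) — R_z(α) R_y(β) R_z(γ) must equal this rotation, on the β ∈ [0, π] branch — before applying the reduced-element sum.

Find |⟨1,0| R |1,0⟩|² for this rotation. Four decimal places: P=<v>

Axis–angle → zyz. n̂ = (sinθₙcosφₙ, sinθₙsinφₙ, cosθₙ) = (-0.547327, +0.172427, -0.818964), ω = 1.6095.
R = I cosω + sinω [n̂]ₓ + (1−cosω) n̂n̂ᵀ gives
  R = [+0.272464, +0.720325, +0.637883; -0.916377, -0.007813, +0.400241; +0.293287, -0.693592, +0.657961]
β = atan2(√(R₁₃²+R₂₃²), R₃₃) = 0.852689; α = atan2(R₂₃, R₁₃) mod 2π = 0.560361; γ = atan2(R₃₂, −R₃₁) mod 2π = 4.312339
D^1_{0,0}(0.5604,0.8527,4.3123) = e^{-i·0·0.5604}·d^1_{0,0}(0.8527)·e^{-i·0·4.3123}. Compute d first:
Half-angle: c=0.910484, s=0.413545. N=√(1·1·1·1)=1.000000
The bounds max(0,m−m')=0 and min(l+m,l−m')=1 give 2 terms
  k=0: (−1)^0·1.0000/(1)·0.9105^2·0.4135^0 = +0.828980
  k=1: (−1)^1·1.0000/(1)·0.9105^0·0.4135^2 = -0.171020
d^1_{0,0}(0.8527) = +0.828980 -0.171020 = +0.657961
|D^1_{0,0}|² = |d^1_{0,0}(β)|² = (+0.657961)² = 0.432912 (the z-rotation phases have unit modulus)

P=0.4329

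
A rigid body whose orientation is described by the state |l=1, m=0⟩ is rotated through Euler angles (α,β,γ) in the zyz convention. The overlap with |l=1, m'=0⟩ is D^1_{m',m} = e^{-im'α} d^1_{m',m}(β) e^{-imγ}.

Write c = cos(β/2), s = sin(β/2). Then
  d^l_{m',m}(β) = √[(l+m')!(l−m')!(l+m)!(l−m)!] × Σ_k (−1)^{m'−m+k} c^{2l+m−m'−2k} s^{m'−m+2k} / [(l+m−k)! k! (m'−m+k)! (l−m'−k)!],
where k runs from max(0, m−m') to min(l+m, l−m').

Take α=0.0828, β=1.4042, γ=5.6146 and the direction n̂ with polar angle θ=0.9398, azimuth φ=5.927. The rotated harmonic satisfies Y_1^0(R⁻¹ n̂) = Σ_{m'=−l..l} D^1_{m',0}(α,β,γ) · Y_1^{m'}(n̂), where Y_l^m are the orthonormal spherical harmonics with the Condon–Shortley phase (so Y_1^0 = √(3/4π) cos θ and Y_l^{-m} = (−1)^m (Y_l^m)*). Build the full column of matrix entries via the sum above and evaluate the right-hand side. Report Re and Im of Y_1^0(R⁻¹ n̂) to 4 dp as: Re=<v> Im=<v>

Need the full column D^1_{m',0} for m'=−1..1 at α=0.0828, β=1.4042, γ=5.6146.
cos(β/2)=0.763488, sin(β/2)=0.645822
d^1_{-1,0}: single k=1 term ⇒ +0.697317;  D = +0.694928+0.057672i
d^1_{0,0}: k∈[0..1] ⇒ +0.582913 -0.417087 = +0.165827;  D = +0.165827+0.000000i
d^1_{1,0}: single k=0 term ⇒ -0.697317;  D = -0.694928+0.057672i
Y_1^{m'}(θ=0.9398,φ=5.927) and Σ D·Y over m':
  (+0.6949+0.0577i)·(+0.2615+0.0973i)  (+0.1658+0.0000i)·(+0.2883+0.0000i)  (-0.6949+0.0577i)·(-0.2615+0.0973i)
Y_1^0(R⁻¹ n̂) = +0.399966+0.000000i

Re=0.4000 Im=0.0000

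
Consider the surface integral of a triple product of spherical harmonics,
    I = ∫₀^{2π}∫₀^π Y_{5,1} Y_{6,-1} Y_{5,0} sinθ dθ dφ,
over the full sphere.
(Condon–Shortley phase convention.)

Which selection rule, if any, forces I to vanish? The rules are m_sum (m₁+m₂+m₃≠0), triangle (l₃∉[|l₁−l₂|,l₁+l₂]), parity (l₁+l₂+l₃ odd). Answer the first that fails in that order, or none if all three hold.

Σmᵢ = 0  ✓
l₃∈[|l₁−l₂|,l₁+l₂]=[1,11], have l₃=5  ✓
Σlᵢ = 16 ⇒ even  ✓

none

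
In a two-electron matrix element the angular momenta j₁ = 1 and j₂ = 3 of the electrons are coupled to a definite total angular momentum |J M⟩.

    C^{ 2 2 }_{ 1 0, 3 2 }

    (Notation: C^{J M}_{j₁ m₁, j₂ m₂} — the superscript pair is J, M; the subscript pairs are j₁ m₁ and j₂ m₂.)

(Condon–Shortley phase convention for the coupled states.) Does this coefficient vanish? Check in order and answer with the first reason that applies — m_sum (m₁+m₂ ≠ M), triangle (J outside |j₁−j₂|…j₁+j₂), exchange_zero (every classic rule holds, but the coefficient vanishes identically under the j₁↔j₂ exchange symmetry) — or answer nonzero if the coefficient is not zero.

m-sum: m₁+m₂ = 0+2 = 2, M = 2  ✓
triangle: |j₁−j₂| = 2 ≤ J = 2 ≤ j₁+j₂ = 4  ✓
exchange: j₁≠j₂ or m₁≠m₂ — the exchange symmetry imposes no constraint here
value check: CG = −√(5/21) = -0.487950 ≠ 0

nonzero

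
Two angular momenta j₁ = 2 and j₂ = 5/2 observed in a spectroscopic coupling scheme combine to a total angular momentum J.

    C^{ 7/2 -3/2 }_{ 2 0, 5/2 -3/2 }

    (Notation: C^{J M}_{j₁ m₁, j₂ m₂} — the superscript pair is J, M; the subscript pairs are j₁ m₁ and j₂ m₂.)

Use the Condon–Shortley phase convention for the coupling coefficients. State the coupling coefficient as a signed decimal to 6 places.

+0.534522

triangle: 1!×3!×4!/9! = 144/362880
(j±m)!: 2!×2!×1!×4!×2!×5! = 23040
prefactor² = (2J+1)×Δ×N² = 512/7
  k=0: +1/(0!×1!×2!×1!×1!×3!) = 1/12
  k=1: −1/(1!×0!×1!×0!×2!×4!) = -1/48
Σ = 1/16  ⇒  CG² = 512/7×(1/16)² = 2/7
CG = +√(2/7) = +0.534522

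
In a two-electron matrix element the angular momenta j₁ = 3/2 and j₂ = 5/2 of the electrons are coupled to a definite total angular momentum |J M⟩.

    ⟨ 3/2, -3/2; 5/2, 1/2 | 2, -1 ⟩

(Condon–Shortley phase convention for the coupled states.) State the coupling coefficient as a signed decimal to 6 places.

√[5·2!1!3!/7! · 0!3!3!2!1!3!] = √(36/7)
  +(−1)^2/∏(2,0,1,1,0,2)! = 1/4  (running 1/4)
⟨..|..⟩ = √(36/7)·(1/4) = +0.566947

+√(9/28) ≈ +0.566947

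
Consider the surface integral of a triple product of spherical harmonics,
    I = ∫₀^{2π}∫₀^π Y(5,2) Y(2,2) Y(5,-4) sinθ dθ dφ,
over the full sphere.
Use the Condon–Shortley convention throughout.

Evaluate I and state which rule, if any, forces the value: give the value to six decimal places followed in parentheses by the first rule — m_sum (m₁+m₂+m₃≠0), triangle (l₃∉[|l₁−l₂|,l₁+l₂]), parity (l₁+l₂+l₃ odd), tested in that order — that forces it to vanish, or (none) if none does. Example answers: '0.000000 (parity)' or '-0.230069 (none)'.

-0.137240 (none)

Rules hold: Σm=0, L=12 even, 3≤5≤7.
N = 11·5·11 = 605
Δ = 2!·8!·2!/13! = 1/38610
Racah Σ t=0..2: t=0:+1/2880 t=1:−1/576 t=2:+1/2880 = -1/960
⇒ 3j(5 2 5; 0 0 0)² = 10/429, sgn +1
Racah Σ t=2..2: t=2:+1/20160 = 1/20160
⇒ 3j(5 2 5; 2 2 -4)² = 12/715, sgn -1
4πI² = N·(3j₀)²·(3jₘ)² = 40/169
I = -1·√(0.236686/4π) = -0.13724032
No selection rule forces the value: the integral is nonzero (none).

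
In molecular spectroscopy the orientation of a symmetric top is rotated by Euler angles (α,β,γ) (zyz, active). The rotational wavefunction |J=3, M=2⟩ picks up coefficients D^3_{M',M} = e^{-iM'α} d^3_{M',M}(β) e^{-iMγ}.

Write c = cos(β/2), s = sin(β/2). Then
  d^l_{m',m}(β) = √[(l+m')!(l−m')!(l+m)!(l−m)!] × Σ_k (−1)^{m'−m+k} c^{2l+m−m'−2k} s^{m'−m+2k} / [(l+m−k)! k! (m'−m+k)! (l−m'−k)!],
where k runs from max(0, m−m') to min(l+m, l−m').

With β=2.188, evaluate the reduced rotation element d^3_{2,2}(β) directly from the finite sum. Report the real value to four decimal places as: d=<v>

d^3_{2,2}(β=2.1880) via the finite sum:
c=cos(2.188000/2)=0.458935, s=sin(2.188000/2)=0.888470; N=√[120·1·120·1]=120.000000
k: max(0,(2)−(2))=0 … min(3+(2),3−(2))=1
  k=0: (−1)^0·120.0000/(120)·0.4589^6·0.8885^0 = +0.009343
  k=1: (−1)^1·120.0000/(24)·0.4589^4·0.8885^2 = -0.175090
d^3_{2,2}(2.1880) = +0.009343 -0.175090 = -0.165746

d=-0.1657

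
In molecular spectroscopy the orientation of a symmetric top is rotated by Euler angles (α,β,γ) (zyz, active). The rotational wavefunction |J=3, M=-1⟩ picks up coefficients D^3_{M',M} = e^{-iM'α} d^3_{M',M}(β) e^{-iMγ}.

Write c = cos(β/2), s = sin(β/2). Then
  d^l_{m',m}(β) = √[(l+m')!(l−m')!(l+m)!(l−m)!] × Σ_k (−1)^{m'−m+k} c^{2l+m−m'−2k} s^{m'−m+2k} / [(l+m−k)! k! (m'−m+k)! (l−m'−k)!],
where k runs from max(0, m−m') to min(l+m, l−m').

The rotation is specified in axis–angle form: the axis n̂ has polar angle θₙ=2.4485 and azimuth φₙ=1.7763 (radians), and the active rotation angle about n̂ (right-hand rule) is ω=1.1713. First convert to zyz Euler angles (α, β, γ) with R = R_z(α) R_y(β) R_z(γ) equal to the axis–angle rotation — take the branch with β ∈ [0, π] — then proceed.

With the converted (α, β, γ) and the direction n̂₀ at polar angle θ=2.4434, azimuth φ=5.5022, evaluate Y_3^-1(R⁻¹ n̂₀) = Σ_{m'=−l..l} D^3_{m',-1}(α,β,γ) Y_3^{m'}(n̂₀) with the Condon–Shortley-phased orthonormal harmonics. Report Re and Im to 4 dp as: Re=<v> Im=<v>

Re=-0.2347 Im=0.0852

Axis–angle → zyz. n̂ = (sinθₙcosφₙ, sinθₙsinφₙ, cosθₙ) = (-0.130378, +0.625475, -0.769274), ω = 1.1713.
R = I cosω + sinω [n̂]ₓ + (1−cosω) n̂n̂ᵀ gives
  R = [+0.399341, +0.658869, +0.637509; -0.758529, +0.628007, -0.173900; -0.514938, -0.414124, +0.750560]
β = atan2(√(R₁₃²+R₂₃²), R₃₃) = 0.721887; α = atan2(R₂₃, R₁₃) mod 2π = 6.016884; γ = atan2(R₃₂, −R₃₁) mod 2π = 5.605876
Need the full column D^3_{m',-1} for m'=−3..3 at α=6.0169, β=0.7219, γ=5.6059.
cos(β/2)=0.935564, sin(β/2)=0.353157
d^3_{-3,-1}: single k=2 term ⇒ +0.370063;  D = +0.034949-0.368409i
d^3_{-2,-1}: k∈[1..2] ⇒ +0.800452 -0.228115 = +0.572337;  D = +0.202093-0.535470i
d^3_{-1,-1}: k∈[0..2] ⇒ +0.670565 -0.764398 +0.081690 = -0.012143;  D = -0.007126+0.009832i
d^3_{0,-1}: k∈[0..2] ⇒ -0.876852 +0.374831 -0.017803 = -0.519824;  D = -0.405079+0.325773i
d^3_{1,-1}: k∈[0..2] ⇒ +0.573299 -0.108920 +0.001940 = +0.466319;  D = +0.427483-0.186310i
d^3_{2,-1}: k∈[0..1] ⇒ -0.228115 +0.016252 = -0.211863;  D = -0.209649+0.030551i
d^3_{3,-1}: single k=0 term ⇒ +0.052731;  D = +0.052341+0.006396i
Y_3^{m'}(θ=2.4434,φ=5.5022) and Σ D·Y over m':
  (+0.0349-0.3684i)·(-0.0773+0.0794i)  (+0.2021-0.5355i)·(-0.0029-0.3235i)  (-0.0071+0.0098i)·(+0.2853+0.2828i)  (-0.4051+0.3258i)·(+0.0189+0.0000i)  (+0.4275-0.1863i)·(-0.2853+0.2828i)  (-0.2096+0.0306i)·(-0.0029+0.3235i)  (+0.0523+0.0064i)·(+0.0773+0.0794i)
Y_3^-1(R⁻¹ n̂) = -0.234749+0.085178i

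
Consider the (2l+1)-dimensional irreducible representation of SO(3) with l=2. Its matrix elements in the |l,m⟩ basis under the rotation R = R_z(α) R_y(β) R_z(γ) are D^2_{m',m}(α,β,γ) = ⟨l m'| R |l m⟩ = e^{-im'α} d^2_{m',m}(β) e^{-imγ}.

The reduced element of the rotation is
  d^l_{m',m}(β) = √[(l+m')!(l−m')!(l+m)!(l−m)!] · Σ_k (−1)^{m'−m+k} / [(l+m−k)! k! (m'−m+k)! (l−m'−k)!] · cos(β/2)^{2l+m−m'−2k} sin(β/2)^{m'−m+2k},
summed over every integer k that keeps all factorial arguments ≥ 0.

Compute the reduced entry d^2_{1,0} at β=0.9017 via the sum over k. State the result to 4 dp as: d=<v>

d^2_{1,0}(β=0.9017) via the finite sum:
Half-angle: c=0.900077, s=0.435731. N=√(6·1·2·2)=4.898979
The bounds max(0,m−m')=0 and min(l+m,l−m')=1 give 2 terms
  k=0: (−1)^1·4.8990/(2)·0.9001^3·0.4357^1 = -0.778275
  k=1: (−1)^2·4.8990/(2)·0.9001^1·0.4357^3 = +0.182394
d^2_{1,0}(0.9017) = -0.778275 +0.182394 = -0.595881

d=-0.5959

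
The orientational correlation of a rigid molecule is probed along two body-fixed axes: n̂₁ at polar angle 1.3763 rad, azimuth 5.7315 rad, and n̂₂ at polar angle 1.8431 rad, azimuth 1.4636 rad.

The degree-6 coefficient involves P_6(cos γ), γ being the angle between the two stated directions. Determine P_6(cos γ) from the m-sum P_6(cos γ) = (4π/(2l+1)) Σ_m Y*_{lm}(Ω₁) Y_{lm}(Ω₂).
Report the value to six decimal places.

0.331124

Expand P_6 via completeness: Σ_{m} conj(Y_{6,m}) at Ω₁ times Y_{6,m} at Ω₂ —
  term(m=-6) = 0.14782 + 0.07596j   from Y*(Ω₁)=-0.42484 + 0.07228j, Y(Ω₂)=-0.30860 - 0.23129j
  term(m=-5) = 0.08722 - 0.06653j   from Y*(Ω₁)=-0.27274 - 0.10994j, Y(Ω₂)=-0.19051 + 0.32073j
  term(m=-4) = -0.00251 - 0.01196j   from Y*(Ω₁)=0.11568 + 0.15670j, Y(Ω₂)=-0.05705 - 0.02608j
  term(m=-3) = -0.10325 - 0.02497j   from Y*(Ω₁)=0.02591 + 0.30677j, Y(Ω₂)=-0.10906 + 0.32736j
  term(m=-2) = 0.00289 - 0.00356j   from Y*(Ω₁)=0.05279 - 0.10459j, Y(Ω₂)=0.03819 + 0.00832j
  term(m=-1) = 0.04225 + 0.08872j   from Y*(Ω₁)=0.26117 - 0.16073j, Y(Ω₂)=-0.03428 + 0.31860j
  term(m=+0) = -0.00629 + 0.00000j   from Y*(Ω₁)=-0.09569 + 0.00000j, Y(Ω₂)=0.06576 + 0.00000j
  term(m=+1) = 0.04225 - 0.08872j   from Y*(Ω₁)=-0.26117 - 0.16073j, Y(Ω₂)=0.03428 + 0.31860j
  term(m=+2) = 0.00289 + 0.00356j   from Y*(Ω₁)=0.05279 + 0.10459j, Y(Ω₂)=0.03819 - 0.00832j
  term(m=+3) = -0.10325 + 0.02497j   from Y*(Ω₁)=-0.02591 + 0.30677j, Y(Ω₂)=0.10906 + 0.32736j
  term(m=+4) = -0.00251 + 0.01196j   from Y*(Ω₁)=0.11568 - 0.15670j, Y(Ω₂)=-0.05705 + 0.02608j
  term(m=+5) = 0.08722 + 0.06653j   from Y*(Ω₁)=0.27274 - 0.10994j, Y(Ω₂)=0.19051 + 0.32073j
  term(m=+6) = 0.14782 - 0.07596j   from Y*(Ω₁)=-0.42484 - 0.07228j, Y(Ω₂)=-0.30860 + 0.23129j
Σ over m = 0.34255 + 0.00000j; ×(4π/13) → 0.33112 + 0.00000j. Real part: 0.331124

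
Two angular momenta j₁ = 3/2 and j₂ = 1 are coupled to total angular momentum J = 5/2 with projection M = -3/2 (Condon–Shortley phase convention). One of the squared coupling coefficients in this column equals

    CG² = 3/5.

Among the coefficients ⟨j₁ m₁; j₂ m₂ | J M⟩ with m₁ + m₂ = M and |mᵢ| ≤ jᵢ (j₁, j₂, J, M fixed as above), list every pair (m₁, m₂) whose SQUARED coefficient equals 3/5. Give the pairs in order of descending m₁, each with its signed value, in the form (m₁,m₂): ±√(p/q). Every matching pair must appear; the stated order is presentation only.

(-1/2,-1): +√(3/5)

Admissible pairs with m₁+m₂ = M = -3/2: (-3/2,0), (-1/2,-1)
  (m₁,m₂)=(-1/2,-1): CG² = 3/5, CG = +√(3/5)   ← matches the target
  (m₁,m₂)=(-3/2,0): CG² = 2/5, CG = +√(2/5)
Pairs with CG² = 3/5: (-1/2,-1): +√(3/5)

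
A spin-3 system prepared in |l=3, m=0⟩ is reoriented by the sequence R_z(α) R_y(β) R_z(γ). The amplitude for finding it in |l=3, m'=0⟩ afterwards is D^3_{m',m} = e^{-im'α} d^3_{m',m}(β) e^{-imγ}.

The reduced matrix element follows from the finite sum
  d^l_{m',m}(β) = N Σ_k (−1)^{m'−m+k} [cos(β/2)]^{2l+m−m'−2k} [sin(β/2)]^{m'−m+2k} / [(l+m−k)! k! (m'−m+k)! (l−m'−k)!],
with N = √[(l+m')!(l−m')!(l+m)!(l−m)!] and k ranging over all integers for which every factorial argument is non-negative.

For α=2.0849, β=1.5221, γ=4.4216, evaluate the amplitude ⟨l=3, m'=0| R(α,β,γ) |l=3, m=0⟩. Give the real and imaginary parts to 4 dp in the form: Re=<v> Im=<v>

D^3_{0,0}(2.0849,1.5221,4.4216) = e^{-i·0·2.0849}·d^3_{0,0}(1.5221)·e^{-i·0·4.4216}. Compute d first:
Half-angle: c=0.724112, s=0.689682. N=√(6·6·6·6)=36.000000
k: max(0,(0)−(0))=0 … min(3+(0),3−(0))=3
  k=0: (−1)^0·36.0000/(36)·0.7241^6·0.6897^0 = +0.144157
  k=1: (−1)^1·36.0000/(4)·0.7241^4·0.6897^2 = -1.176966
  k=2: (−1)^2·36.0000/(4)·0.7241^2·0.6897^4 = +1.067702
  k=3: (−1)^3·36.0000/(36)·0.7241^0·0.6897^6 = -0.107620
d^3_{0,0}(1.5221) = +0.144157 -1.176966 +1.067702 -0.107620 = -0.072727
D = (+1.000000+0.000000i)·(-0.072727)·(+1.000000+0.000000i) = -0.072727+0.000000i

Re=-0.0727 Im=0.0000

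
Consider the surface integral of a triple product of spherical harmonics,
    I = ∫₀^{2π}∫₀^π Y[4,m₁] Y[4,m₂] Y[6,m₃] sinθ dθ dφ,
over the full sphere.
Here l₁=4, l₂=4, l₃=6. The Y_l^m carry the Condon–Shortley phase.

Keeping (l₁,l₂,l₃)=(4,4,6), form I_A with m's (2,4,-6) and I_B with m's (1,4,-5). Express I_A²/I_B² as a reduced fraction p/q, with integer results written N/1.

l's match ⇒ only the (l;m) 3-j factors differ between A and B.
A: triangle coeff Δ(4,4,6) = 1/1261260; Σ_t [2,2]: t=2:+1/1036800 = 1/1036800; (3j)²=4/195 [(4 4 6; 2 4 -6)], sign=+1
B: triangle coeff Δ(4,4,6) = 1/1261260; Σ_t [2,2]: t=2:+1/172800 = 1/172800; (3j)²=2/65 [(4 4 6; 1 4 -5)], sign=-1
I_A²/I_B² = (4/195)/(2/65) = 2/3

2/3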